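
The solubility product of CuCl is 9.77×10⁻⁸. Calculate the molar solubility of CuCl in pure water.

3.13×10⁻⁴ M

CuCl(s) ⇌ Cu⁺(aq) + Cl⁻(aq)
If s mol/L of CuCl dissolves, [Cu⁺] = s and [Cl⁻] = s.
Ksp = [Cu⁺][Cl⁻] = s · s = s^2
s^2 = 9.77×10⁻⁸
s = 3.13×10⁻⁴ M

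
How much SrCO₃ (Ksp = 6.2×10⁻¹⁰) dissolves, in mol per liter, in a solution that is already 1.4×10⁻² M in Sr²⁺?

4.4×10⁻⁸ M

SrCO₃(s) ⇌ Sr²⁺(aq) + CO₃²⁻(aq)
Sr²⁺ is already present at 1.4×10⁻² M. If s mol/L of SrCO₃ dissolves, [CO₃²⁻] = s while [Sr²⁺] ≈ 1.4×10⁻² M.
Ksp = [Sr²⁺][CO₃²⁻] = (1.4×10⁻²)s
s = 6.2×10⁻¹⁰ / (1.4×10⁻²) = 4.4×10⁻⁸
s = 4.4×10⁻⁸ M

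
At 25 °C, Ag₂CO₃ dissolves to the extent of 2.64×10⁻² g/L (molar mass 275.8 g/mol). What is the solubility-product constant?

s = (2.64×10⁻² g L⁻¹)/(275.8 g mol⁻¹) = 9.5722×10⁻⁵ M
Ag₂CO₃(s) ⇌ 2 Ag⁺(aq) + CO₃²⁻(aq)
Call the molar solubility s, so that [Ag⁺] = 2s and [CO₃²⁻] = s.
Ksp = [Ag⁺]^2[CO₃²⁻] = (2s)^2 · s = 4s^3
Ksp = 4 × (9.5722×10⁻⁵)^3 = 3.51×10⁻¹²

Ksp = 3.51×10⁻¹²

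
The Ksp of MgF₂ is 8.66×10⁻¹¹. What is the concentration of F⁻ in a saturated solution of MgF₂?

MgF₂(s) ⇌ Mg²⁺(aq) + 2 F⁻(aq)
Let s be the molar solubility. Then [Mg²⁺] = s and [F⁻] = 2s.
Ksp = [Mg²⁺][F⁻]^2 = s · (2s)^2 = 4s^3 = 8.66×10⁻¹¹
s = 2.79×10⁻⁴ mol/L
[F⁻] = 2s = 5.57×10⁻⁴ mol/L

5.57×10⁻⁴ M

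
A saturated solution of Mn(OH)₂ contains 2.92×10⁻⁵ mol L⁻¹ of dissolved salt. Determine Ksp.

Mn(OH)₂(s) ⇌ Mn²⁺(aq) + 2 OH⁻(aq)
Call the molar solubility s, so that [Mn²⁺] = s and [OH⁻] = 2s.
Ksp = [Mn²⁺][OH⁻]^2 = s · (2s)^2 = 4s^3
Ksp = 4 × (2.92×10⁻⁵)^3 = 9.96×10⁻¹⁴

Ksp = 9.96×10⁻¹⁴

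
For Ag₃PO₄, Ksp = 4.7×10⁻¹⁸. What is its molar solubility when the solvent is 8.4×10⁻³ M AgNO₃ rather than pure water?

7.9×10⁻¹² M

Ag₃PO₄(s) ⇌ 3 Ag⁺(aq) + PO₄³⁻(aq)
With Ag⁺ already at 8.4×10⁻³ M and s small, take [Ag⁺] ≈ 8.4×10⁻³ M and [PO₄³⁻] = s.
Ksp = [Ag⁺]^3[PO₄³⁻] = (8.4×10⁻³)^3s
s = 4.7×10⁻¹⁸ / (8.4×10⁻³)^3 = 7.9×10⁻¹²
s = 7.9×10⁻¹² M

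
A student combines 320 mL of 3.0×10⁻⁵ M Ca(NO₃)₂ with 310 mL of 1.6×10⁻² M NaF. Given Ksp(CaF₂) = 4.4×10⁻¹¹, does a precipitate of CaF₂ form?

Yes

Total volume after mixing = 320 + 310 = 630 mL.
[Ca²⁺] = (3.0×10⁻⁵)(320)/630 = 1.5×10⁻⁵ M
[F⁻] = (1.6×10⁻²)(310)/630 = 7.9×10⁻³ M
Q = [Ca²⁺][F⁻]^2 = 9.4×10⁻¹⁰
Because Q > Ksp (9.4×10⁻¹⁰ vs 4.4×10⁻¹¹), a precipitate of CaF₂ forms.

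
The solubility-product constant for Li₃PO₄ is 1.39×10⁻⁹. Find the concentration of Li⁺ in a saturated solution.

Li₃PO₄(s) ⇌ 3 Li⁺(aq) + PO₄³⁻(aq)
Let s be the molar solubility. Then [Li⁺] = 3s and [PO₄³⁻] = s.
Ksp = [Li⁺]^3[PO₄³⁻] = (3s)^3 · s = 27s^4 = 1.39×10⁻⁹
s = 2.68×10⁻³ mol L⁻¹
[Li⁺] = 3s = 8.04×10⁻³ mol L⁻¹

8.04×10⁻³ M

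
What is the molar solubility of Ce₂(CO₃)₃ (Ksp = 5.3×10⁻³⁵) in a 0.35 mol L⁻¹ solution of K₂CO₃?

1.8×10⁻¹⁷ M

Ce₂(CO₃)₃(s) ⇌ 2 Ce³⁺(aq) + 3 CO₃²⁻(aq)
Let s be the solubility of Ce₂(CO₃)₃ here. The common ion gives [CO₃²⁻] ≈ 0.35 mol L⁻¹, and [Ce³⁺] = 2s.
Ksp = [Ce³⁺]^2[CO₃²⁻]^3 = (2s)^2(0.35)^3
(2s)^2 = 5.3×10⁻³⁵ / (0.35)^3 = 1.2×10⁻³³
s = 1.8×10⁻¹⁷ mol L⁻¹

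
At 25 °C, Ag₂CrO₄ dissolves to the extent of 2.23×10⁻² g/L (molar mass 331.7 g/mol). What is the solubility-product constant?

Ksp = 1.22×10⁻¹²

s = (2.23×10⁻² g L⁻¹)/(331.7 g mol⁻¹) = 6.7229×10⁻⁵ M
Ag₂CrO₄(s) ⇌ 2 Ag⁺(aq) + CrO₄²⁻(aq)
Let s be the molar solubility. Then [Ag⁺] = 2s and [CrO₄²⁻] = s.
Ksp = [Ag⁺]^2[CrO₄²⁻] = (2s)^2 · s = 4s^3
Ksp = 4 × (6.7229×10⁻⁵)^3 = 1.22×10⁻¹²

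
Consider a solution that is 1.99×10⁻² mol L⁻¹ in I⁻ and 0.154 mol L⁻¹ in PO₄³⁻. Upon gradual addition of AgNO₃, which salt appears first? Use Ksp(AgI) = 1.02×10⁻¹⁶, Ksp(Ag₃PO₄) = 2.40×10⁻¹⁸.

The threshold for precipitation is Q = Ksp.
For AgI: [Ag⁺] = (Ksp/[I⁻]) = 5.13×10⁻¹⁵ mol L⁻¹
For Ag₃PO₄: [Ag⁺] = (Ksp/[PO₄³⁻])^(1/3) = 2.50×10⁻⁶ mol L⁻¹
The smaller threshold [Ag⁺] is reached first, so AgI precipitates first.

AgI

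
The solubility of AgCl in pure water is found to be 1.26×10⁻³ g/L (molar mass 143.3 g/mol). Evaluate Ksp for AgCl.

Ksp = 7.73×10⁻¹¹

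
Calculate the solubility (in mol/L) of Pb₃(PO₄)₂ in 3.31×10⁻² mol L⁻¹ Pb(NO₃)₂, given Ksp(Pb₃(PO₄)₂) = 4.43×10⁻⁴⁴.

Pb₃(PO₄)₂(s) ⇌ 3 Pb²⁺(aq) + 2 PO₄³⁻(aq)
With Pb²⁺ already at 3.31×10⁻² mol L⁻¹ and s small, take [Pb²⁺] ≈ 3.31×10⁻² mol L⁻¹ and [PO₄³⁻] = 2s.
Ksp = [Pb²⁺]^3[PO₄³⁻]^2 = (3.31×10⁻²)^3(2s)^2
(2s)^2 = 4.43×10⁻⁴⁴ / (3.31×10⁻²)^3 = 1.22×10⁻³⁹
s = 1.75×10⁻²⁰ mol L⁻¹

1.75×10⁻²⁰ M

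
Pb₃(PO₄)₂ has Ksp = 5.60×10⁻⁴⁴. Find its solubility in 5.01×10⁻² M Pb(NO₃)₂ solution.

Pb₃(PO₄)₂(s) ⇌ 3 Pb²⁺(aq) + 2 PO₄³⁻(aq)
With Pb²⁺ already at 5.01×10⁻² M and s small, take [Pb²⁺] ≈ 5.01×10⁻² M and [PO₄³⁻] = 2s.
Ksp = [Pb²⁺]^3[PO₄³⁻]^2 = (5.01×10⁻²)^3(2s)^2
(2s)^2 = 5.60×10⁻⁴⁴ / (5.01×10⁻²)^3 = 4.45×10⁻⁴⁰
s = 1.06×10⁻²⁰ M

1.06×10⁻²⁰ M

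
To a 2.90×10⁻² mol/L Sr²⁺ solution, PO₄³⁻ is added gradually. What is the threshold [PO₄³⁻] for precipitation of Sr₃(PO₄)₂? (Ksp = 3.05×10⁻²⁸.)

A salt starts to precipitate once the ion product Q reaches its Ksp.
Sr₃(PO₄)₂(s) ⇌ 3 Sr²⁺(aq) + 2 PO₄³⁻(aq)
Ksp = [Sr²⁺]^3[PO₄³⁻]^2 = [PO₄³⁻]^2(2.90×10⁻²)^3
[PO₄³⁻]^2 = 3.05×10⁻²⁸ / (2.90×10⁻²)^3 = 1.25×10⁻²³
[PO₄³⁻] = 3.54×10⁻¹² mol/L

3.54×10⁻¹² M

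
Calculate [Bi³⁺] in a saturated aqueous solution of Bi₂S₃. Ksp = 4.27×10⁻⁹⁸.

2.63×10⁻²⁰ M

Bi₂S₃(s) ⇌ 2 Bi³⁺(aq) + 3 S²⁻(aq)
For each mole of Bi₂S₃ that dissolves per liter, [Bi³⁺] = 2s and [S²⁻] = 3s; let s denote this solubility.
Ksp = [Bi³⁺]^2[S²⁻]^3 = (2s)^2 · (3s)^3 = 108s^5 = 4.27×10⁻⁹⁸
s = 1.32×10⁻²⁰ M
[Bi³⁺] = 2s = 2.63×10⁻²⁰ M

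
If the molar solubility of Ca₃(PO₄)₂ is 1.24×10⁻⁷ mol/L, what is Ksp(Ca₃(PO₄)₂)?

Ksp = 3.17×10⁻³³

Ca₃(PO₄)₂(s) ⇌ 3 Ca²⁺(aq) + 2 PO₄³⁻(aq)
With molar solubility s: [Ca²⁺] = 3s, [PO₄³⁻] = 2s.
Ksp = [Ca²⁺]^3[PO₄³⁻]^2 = (3s)^3 · (2s)^2 = 108s^5
Ksp = 108 × (1.24×10⁻⁷)^5 = 3.17×10⁻³³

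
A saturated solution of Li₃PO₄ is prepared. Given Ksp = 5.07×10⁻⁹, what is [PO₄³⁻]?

3.70×10⁻³ M

Li₃PO₄(s) ⇌ 3 Li⁺(aq) + PO₄³⁻(aq)
Call the molar solubility s, so that [Li⁺] = 3s and [PO₄³⁻] = s.
Ksp = [Li⁺]^3[PO₄³⁻] = (3s)^3 · s = 27s^4 = 5.07×10⁻⁹
s = 3.70×10⁻³ mol L⁻¹
[PO₄³⁻] = s = 3.70×10⁻³ mol L⁻¹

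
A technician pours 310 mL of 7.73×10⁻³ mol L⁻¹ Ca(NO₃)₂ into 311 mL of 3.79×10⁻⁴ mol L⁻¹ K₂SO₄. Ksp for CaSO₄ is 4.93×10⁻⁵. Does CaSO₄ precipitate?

No

The combined volume is 621 mL.
[Ca²⁺] = (7.73×10⁻³)(310)/621 = 3.86×10⁻³ mol L⁻¹
[SO₄²⁻] = (3.79×10⁻⁴)(311)/621 = 1.90×10⁻⁴ mol L⁻¹
Q = [Ca²⁺][SO₄²⁻] = 7.32×10⁻⁷
Q < Ksp (7.32×10⁻⁷ vs 4.93×10⁻⁵); the solution remains unsaturated and no precipitate forms.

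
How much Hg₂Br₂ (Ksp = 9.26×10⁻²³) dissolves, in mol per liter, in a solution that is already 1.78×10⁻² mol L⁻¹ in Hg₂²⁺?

3.61×10⁻¹¹ M

Hg₂Br₂(s) ⇌ Hg₂²⁺(aq) + 2 Br⁻(aq)
The solution already contains Hg₂²⁺ at 1.78×10⁻² mol L⁻¹. Let s be the molar solubility of Hg₂Br₂.
[Hg₂²⁺] ≈ 1.78×10⁻² mol L⁻¹ (common ion dominates); [Br⁻] = 2s.
Ksp = [Hg₂²⁺][Br⁻]^2 = (1.78×10⁻²)(2s)^2
(2s)^2 = 9.26×10⁻²³ / (1.78×10⁻²) = 5.20×10⁻²¹
s = 3.61×10⁻¹¹ mol L⁻¹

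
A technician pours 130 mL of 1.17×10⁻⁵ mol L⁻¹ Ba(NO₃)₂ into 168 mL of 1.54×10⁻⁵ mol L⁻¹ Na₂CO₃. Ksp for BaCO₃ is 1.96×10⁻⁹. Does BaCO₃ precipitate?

The combined volume is 298 mL.
[Ba²⁺] = (1.17×10⁻⁵)(130)/298 = 5.10×10⁻⁶ mol L⁻¹
[CO₃²⁻] = (1.54×10⁻⁵)(168)/298 = 8.68×10⁻⁶ mol L⁻¹
Q = [Ba²⁺][CO₃²⁻] = 4.43×10⁻¹¹
Since Q (4.43×10⁻¹¹) is less than Ksp (1.96×10⁻⁹), no BaCO₃ precipitates.

No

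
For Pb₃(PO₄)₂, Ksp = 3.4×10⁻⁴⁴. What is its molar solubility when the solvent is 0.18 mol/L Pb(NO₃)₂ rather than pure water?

Pb₃(PO₄)₂(s) ⇌ 3 Pb²⁺(aq) + 2 PO₄³⁻(aq)
With Pb²⁺ already at 0.18 mol/L and s small, take [Pb²⁺] ≈ 0.18 mol/L and [PO₄³⁻] = 2s.
Ksp = [Pb²⁺]^3[PO₄³⁻]^2 = (0.18)^3(2s)^2
(2s)^2 = 3.4×10⁻⁴⁴ / (0.18)^3 = 5.8×10⁻⁴²
s = 1.2×10⁻²¹ mol/L

1.2×10⁻²¹ M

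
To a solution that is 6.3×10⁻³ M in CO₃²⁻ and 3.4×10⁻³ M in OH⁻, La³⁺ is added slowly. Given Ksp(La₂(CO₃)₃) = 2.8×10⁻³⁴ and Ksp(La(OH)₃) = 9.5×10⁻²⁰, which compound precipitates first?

La₂(CO₃)₃

The threshold for precipitation is Q = Ksp.
For La₂(CO₃)₃: [La³⁺] = (Ksp/[CO₃²⁻]^3)^(1/2) = 3.3×10⁻¹⁴ M
For La(OH)₃: [La³⁺] = (Ksp/[OH⁻]^3) = 2.4×10⁻¹² M
The smaller threshold [La³⁺] is reached first, so La₂(CO₃)₃ precipitates first.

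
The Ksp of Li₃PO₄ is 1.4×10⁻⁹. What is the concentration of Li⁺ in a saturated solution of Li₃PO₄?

Li₃PO₄(s) ⇌ 3 Li⁺(aq) + PO₄³⁻(aq)
With molar solubility s: [Li⁺] = 3s, [PO₄³⁻] = s.
Ksp = [Li⁺]^3[PO₄³⁻] = (3s)^3 · s = 27s^4 = 1.4×10⁻⁹
s = 2.7×10⁻³ M
[Li⁺] = 3s = 8.1×10⁻³ M

8.1×10⁻³ M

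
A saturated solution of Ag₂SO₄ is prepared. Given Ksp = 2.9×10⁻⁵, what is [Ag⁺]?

3.9×10⁻² M

Ag₂SO₄(s) ⇌ 2 Ag⁺(aq) + SO₄²⁻(aq)
If s mol/L of Ag₂SO₄ dissolves, [Ag⁺] = 2s and [SO₄²⁻] = s.
Ksp = [Ag⁺]^2[SO₄²⁻] = (2s)^2 · s = 4s^3 = 2.9×10⁻⁵
s = 1.9×10⁻² M
[Ag⁺] = 2s = 3.9×10⁻² M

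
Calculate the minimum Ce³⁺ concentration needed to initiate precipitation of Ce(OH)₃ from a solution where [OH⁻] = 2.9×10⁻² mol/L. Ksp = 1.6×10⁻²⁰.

Each salt precipitates once Q = Ksp for that salt.
Ce(OH)₃(s) ⇌ Ce³⁺(aq) + 3 OH⁻(aq)
Ksp = [Ce³⁺][OH⁻]^3 = [Ce³⁺](2.9×10⁻²)^3
[Ce³⁺] = 1.6×10⁻²⁰ / (2.9×10⁻²)^3 = 6.6×10⁻¹⁶
[Ce³⁺] = 6.6×10⁻¹⁶ mol/L

6.6×10⁻¹⁶ M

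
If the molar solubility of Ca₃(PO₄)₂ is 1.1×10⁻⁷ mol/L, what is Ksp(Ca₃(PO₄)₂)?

Ksp = 1.7×10⁻³³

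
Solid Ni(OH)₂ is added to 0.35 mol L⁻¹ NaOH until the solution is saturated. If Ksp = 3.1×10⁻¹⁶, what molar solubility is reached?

2.5×10⁻¹⁵ M

Ni(OH)₂(s) ⇌ Ni²⁺(aq) + 2 OH⁻(aq)
With OH⁻ already at 0.35 mol L⁻¹ and s small, take [OH⁻] ≈ 0.35 mol L⁻¹ and [Ni²⁺] = s.
Ksp = [Ni²⁺][OH⁻]^2 = s(0.35)^2
s = 3.1×10⁻¹⁶ / (0.35)^2 = 2.5×10⁻¹⁵
s = 2.5×10⁻¹⁵ mol L⁻¹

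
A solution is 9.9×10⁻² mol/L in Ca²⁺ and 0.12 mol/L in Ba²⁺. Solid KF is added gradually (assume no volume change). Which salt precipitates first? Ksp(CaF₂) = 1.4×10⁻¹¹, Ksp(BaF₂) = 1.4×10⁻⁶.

The threshold for precipitation is Q = Ksp.
For CaF₂: [F⁻] = (Ksp/[Ca²⁺])^(1/2) = 1.2×10⁻⁵ mol/L
For BaF₂: [F⁻] = (Ksp/[Ba²⁺])^(1/2) = 3.4×10⁻³ mol/L
The smaller threshold [F⁻] is reached first, so CaF₂ precipitates first.

CaF₂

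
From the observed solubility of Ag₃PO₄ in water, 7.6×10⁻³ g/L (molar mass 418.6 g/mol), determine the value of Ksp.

Ksp = 2.9×10⁻¹⁸

Molar solubility s = (7.6×10⁻³ g/L) / (418.6 g/mol) = 1.816×10⁻⁵ mol/L
Ag₃PO₄(s) ⇌ 3 Ag⁺(aq) + PO₄³⁻(aq)
Let s be the molar solubility. Then [Ag⁺] = 3s and [PO₄³⁻] = s.
Ksp = [Ag⁺]^3[PO₄³⁻] = (3s)^3 · s = 27s^4
Ksp = 27 × (1.816×10⁻⁵)^4 = 2.9×10⁻¹⁸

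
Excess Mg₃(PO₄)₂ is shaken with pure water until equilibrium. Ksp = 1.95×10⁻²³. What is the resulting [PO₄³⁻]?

2.25×10⁻⁵ M

Mg₃(PO₄)₂(s) ⇌ 3 Mg²⁺(aq) + 2 PO₄³⁻(aq)
For each mole of Mg₃(PO₄)₂ that dissolves per liter, [Mg²⁺] = 3s and [PO₄³⁻] = 2s; let s denote this solubility.
Ksp = [Mg²⁺]^3[PO₄³⁻]^2 = (3s)^3 · (2s)^2 = 108s^5 = 1.95×10⁻²³
s = 1.13×10⁻⁵ mol/L
[PO₄³⁻] = 2s = 2.25×10⁻⁵ mol/L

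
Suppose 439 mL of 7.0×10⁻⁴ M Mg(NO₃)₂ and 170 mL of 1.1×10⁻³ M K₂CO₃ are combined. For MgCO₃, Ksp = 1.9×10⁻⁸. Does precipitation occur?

The combined volume is 609 mL.
[Mg²⁺] = (7.0×10⁻⁴)(439)/609 = 5.0×10⁻⁴ M
[CO₃²⁻] = (1.1×10⁻³)(170)/609 = 3.1×10⁻⁴ M
Q = [Mg²⁺][CO₃²⁻] = 1.5×10⁻⁷
Because Q > Ksp (1.5×10⁻⁷ vs 1.9×10⁻⁸), a precipitate of MgCO₃ forms.

Yes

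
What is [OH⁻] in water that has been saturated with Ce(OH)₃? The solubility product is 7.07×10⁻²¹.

1.21×10⁻⁵ M

Ce(OH)₃(s) ⇌ Ce³⁺(aq) + 3 OH⁻(aq)
If s mol/L of Ce(OH)₃ dissolves, [Ce³⁺] = s and [OH⁻] = 3s.
Ksp = [Ce³⁺][OH⁻]^3 = s · (3s)^3 = 27s^4 = 7.07×10⁻²¹
s = 4.02×10⁻⁶ mol L⁻¹
[OH⁻] = 3s = 1.21×10⁻⁵ mol L⁻¹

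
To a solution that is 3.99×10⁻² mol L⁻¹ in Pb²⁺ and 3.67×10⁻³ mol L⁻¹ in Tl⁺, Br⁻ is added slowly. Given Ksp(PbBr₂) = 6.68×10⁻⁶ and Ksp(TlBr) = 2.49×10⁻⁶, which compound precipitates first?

TlBr

A salt starts to precipitate once the ion product Q reaches its Ksp.
For PbBr₂: [Br⁻] = (Ksp/[Pb²⁺])^(1/2) = 1.29×10⁻² mol L⁻¹
For TlBr: [Br⁻] = (Ksp/[Tl⁺]) = 6.78×10⁻⁴ mol L⁻¹
The smaller threshold [Br⁻] is reached first, so TlBr precipitates first.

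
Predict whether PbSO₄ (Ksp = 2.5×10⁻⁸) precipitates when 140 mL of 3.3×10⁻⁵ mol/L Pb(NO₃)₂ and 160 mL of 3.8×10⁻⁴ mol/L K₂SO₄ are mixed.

After mixing, V = 140 mL + 160 mL = 300 mL.
[Pb²⁺] = (3.3×10⁻⁵)(140)/300 = 1.5×10⁻⁵ mol/L
[SO₄²⁻] = (3.8×10⁻⁴)(160)/300 = 2.0×10⁻⁴ mol/L
Q = [Pb²⁺][SO₄²⁻] = 3.1×10⁻⁹
Q < Ksp (3.1×10⁻⁹ vs 2.5×10⁻⁸); the solution remains unsaturated and no precipitate forms.

No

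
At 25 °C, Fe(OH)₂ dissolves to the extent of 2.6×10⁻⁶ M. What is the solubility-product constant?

Ksp = 7.0×10⁻¹⁷

Fe(OH)₂(s) ⇌ Fe²⁺(aq) + 2 OH⁻(aq)
If s mol/L of Fe(OH)₂ dissolves, [Fe²⁺] = s and [OH⁻] = 2s.
Ksp = [Fe²⁺][OH⁻]^2 = s · (2s)^2 = 4s^3
Ksp = 4 × (2.6×10⁻⁶)^3 = 7.0×10⁻¹⁷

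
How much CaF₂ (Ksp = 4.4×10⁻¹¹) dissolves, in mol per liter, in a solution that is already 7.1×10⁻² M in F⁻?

8.7×10⁻⁹ M

CaF₂(s) ⇌ Ca²⁺(aq) + 2 F⁻(aq)
F⁻ is already present at 7.1×10⁻² M. If s mol/L of CaF₂ dissolves, [Ca²⁺] = s while [F⁻] ≈ 7.1×10⁻² M.
Ksp = [Ca²⁺][F⁻]^2 = s(7.1×10⁻²)^2
s = 4.4×10⁻¹¹ / (7.1×10⁻²)^2 = 8.7×10⁻⁹
s = 8.7×10⁻⁹ M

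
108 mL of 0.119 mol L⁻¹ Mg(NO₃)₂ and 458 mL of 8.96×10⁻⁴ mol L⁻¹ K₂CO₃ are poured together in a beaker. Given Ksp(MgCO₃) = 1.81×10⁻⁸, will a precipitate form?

Yes

After mixing, V = 108 mL + 458 mL = 566 mL.
[Mg²⁺] = (0.119)(108)/566 = 2.27×10⁻² mol L⁻¹
[CO₃²⁻] = (8.96×10⁻⁴)(458)/566 = 7.25×10⁻⁴ mol L⁻¹
Q = [Mg²⁺][CO₃²⁻] = 1.65×10⁻⁵
Since Q (1.65×10⁻⁵) exceeds Ksp (1.81×10⁻⁸), MgCO₃ will precipitate.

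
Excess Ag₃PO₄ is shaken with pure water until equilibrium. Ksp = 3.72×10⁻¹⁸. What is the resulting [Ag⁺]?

5.78×10⁻⁵ M

Ag₃PO₄(s) ⇌ 3 Ag⁺(aq) + PO₄³⁻(aq)
If s mol/L of Ag₃PO₄ dissolves, [Ag⁺] = 3s and [PO₄³⁻] = s.
Ksp = [Ag⁺]^3[PO₄³⁻] = (3s)^3 · s = 27s^4 = 3.72×10⁻¹⁸
s = 1.93×10⁻⁵ M
[Ag⁺] = 3s = 5.78×10⁻⁵ M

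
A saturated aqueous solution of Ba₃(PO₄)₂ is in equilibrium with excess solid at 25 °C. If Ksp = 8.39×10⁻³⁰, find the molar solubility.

6.00×10⁻⁷ M

Ba₃(PO₄)₂(s) ⇌ 3 Ba²⁺(aq) + 2 PO₄³⁻(aq)
Let s be the molar solubility. Then [Ba²⁺] = 3s and [PO₄³⁻] = 2s.
Ksp = [Ba²⁺]^3[PO₄³⁻]^2 = (3s)^3 · (2s)^2 = 108s^5
108s^5 = 8.39×10⁻³⁰  ⇒  s^5 = 7.77×10⁻³²
s = (7.77×10⁻³²)^(1/5) = 6.00×10⁻⁷ mol L⁻¹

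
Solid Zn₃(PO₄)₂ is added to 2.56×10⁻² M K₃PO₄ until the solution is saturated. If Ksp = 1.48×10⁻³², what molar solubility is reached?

Zn₃(PO₄)₂(s) ⇌ 3 Zn²⁺(aq) + 2 PO₄³⁻(aq)
PO₄³⁻ is already present at 2.56×10⁻² M. If s mol/L of Zn₃(PO₄)₂ dissolves, [Zn²⁺] = 3s while [PO₄³⁻] ≈ 2.56×10⁻² M.
Ksp = [Zn²⁺]^3[PO₄³⁻]^2 = (3s)^3(2.56×10⁻²)^2
(3s)^3 = 1.48×10⁻³² / (2.56×10⁻²)^2 = 2.26×10⁻²⁹
s = 9.42×10⁻¹¹ M

9.42×10⁻¹¹ M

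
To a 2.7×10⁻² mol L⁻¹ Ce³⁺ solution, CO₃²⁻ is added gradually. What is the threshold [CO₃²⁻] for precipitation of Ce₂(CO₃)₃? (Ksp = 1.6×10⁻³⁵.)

A salt starts to precipitate once the ion product Q reaches its Ksp.
Ce₂(CO₃)₃(s) ⇌ 2 Ce³⁺(aq) + 3 CO₃²⁻(aq)
Ksp = [Ce³⁺]^2[CO₃²⁻]^3 = [CO₃²⁻]^3(2.7×10⁻²)^2
[CO₃²⁻]^3 = 1.6×10⁻³⁵ / (2.7×10⁻²)^2 = 2.2×10⁻³²
[CO₃²⁻] = 2.8×10⁻¹¹ mol L⁻¹

2.8×10⁻¹¹ M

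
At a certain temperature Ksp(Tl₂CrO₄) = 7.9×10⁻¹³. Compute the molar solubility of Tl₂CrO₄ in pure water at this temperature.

5.8×10⁻⁵ M

Tl₂CrO₄(s) ⇌ 2 Tl⁺(aq) + CrO₄²⁻(aq)
Let s be the molar solubility. Then [Tl⁺] = 2s and [CrO₄²⁻] = s.
Ksp = [Tl⁺]^2[CrO₄²⁻] = (2s)^2 · s = 4s^3
4s^3 = 7.9×10⁻¹³  ⇒  s^3 = 2.0×10⁻¹³
Taking the 3rd root, s = 5.8×10⁻⁵ M.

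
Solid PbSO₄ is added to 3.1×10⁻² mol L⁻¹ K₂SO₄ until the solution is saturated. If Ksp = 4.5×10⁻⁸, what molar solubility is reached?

1.5×10⁻⁶ M

PbSO₄(s) ⇌ Pb²⁺(aq) + SO₄²⁻(aq)
With SO₄²⁻ already at 3.1×10⁻² mol L⁻¹ and s small, take [SO₄²⁻] ≈ 3.1×10⁻² mol L⁻¹ and [Pb²⁺] = s.
Ksp = [Pb²⁺][SO₄²⁻] = s(3.1×10⁻²)
s = 4.5×10⁻⁸ / (3.1×10⁻²) = 1.5×10⁻⁶
s = 1.5×10⁻⁶ mol L⁻¹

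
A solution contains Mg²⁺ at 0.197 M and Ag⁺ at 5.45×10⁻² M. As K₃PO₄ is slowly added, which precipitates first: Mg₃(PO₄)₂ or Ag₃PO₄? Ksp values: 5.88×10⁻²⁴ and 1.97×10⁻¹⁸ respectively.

A salt starts to precipitate once the ion product Q reaches its Ksp.
For Mg₃(PO₄)₂: [PO₄³⁻] = (Ksp/[Mg²⁺]^3)^(1/2) = 2.77×10⁻¹¹ M
For Ag₃PO₄: [PO₄³⁻] = (Ksp/[Ag⁺]^3) = 1.22×10⁻¹⁴ M
Since Ag₃PO₄ needs less PO₄³⁻ to reach saturation, it precipitates first.

Ag₃PO₄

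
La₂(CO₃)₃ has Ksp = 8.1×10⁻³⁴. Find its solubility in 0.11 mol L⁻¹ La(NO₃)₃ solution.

La₂(CO₃)₃(s) ⇌ 2 La³⁺(aq) + 3 CO₃²⁻(aq)
The solution already contains La³⁺ at 0.11 mol L⁻¹. Let s be the molar solubility of La₂(CO₃)₃.
[La³⁺] ≈ 0.11 mol L⁻¹ (common ion dominates); [CO₃²⁻] = 3s.
Ksp = [La³⁺]^2[CO₃²⁻]^3 = (0.11)^2(3s)^3
(3s)^3 = 8.1×10⁻³⁴ / (0.11)^2 = 6.7×10⁻³²
s = 1.4×10⁻¹¹ mol L⁻¹

1.4×10⁻¹¹ M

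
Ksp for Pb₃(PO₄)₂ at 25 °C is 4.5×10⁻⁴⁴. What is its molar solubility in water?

8.4×10⁻¹⁰ M

Pb₃(PO₄)₂(s) ⇌ 3 Pb²⁺(aq) + 2 PO₄³⁻(aq)
With molar solubility s: [Pb²⁺] = 3s, [PO₄³⁻] = 2s.
Ksp = [Pb²⁺]^3[PO₄³⁻]^2 = (3s)^3 · (2s)^2 = 108s^5
108s^5 = 4.5×10⁻⁴⁴  ⇒  s^5 = 4.2×10⁻⁴⁶
Taking the 5th root, s = 8.4×10⁻¹⁰ mol L⁻¹.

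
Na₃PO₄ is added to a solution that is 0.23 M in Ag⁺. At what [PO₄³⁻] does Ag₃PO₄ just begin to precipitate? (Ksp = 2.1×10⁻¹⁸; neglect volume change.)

1.7×10⁻¹⁶ M

A salt starts to precipitate once the ion product Q reaches its Ksp.
Ag₃PO₄(s) ⇌ 3 Ag⁺(aq) + PO₄³⁻(aq)
Ksp = [Ag⁺]^3[PO₄³⁻] = [PO₄³⁻](0.23)^3
[PO₄³⁻] = 2.1×10⁻¹⁸ / (0.23)^3 = 1.7×10⁻¹⁶
[PO₄³⁻] = 1.7×10⁻¹⁶ M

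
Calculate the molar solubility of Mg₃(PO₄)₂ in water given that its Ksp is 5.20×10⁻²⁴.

8.64×10⁻⁶ M

Mg₃(PO₄)₂(s) ⇌ 3 Mg²⁺(aq) + 2 PO₄³⁻(aq)
Let s be the molar solubility. Then [Mg²⁺] = 3s and [PO₄³⁻] = 2s.
Ksp = [Mg²⁺]^3[PO₄³⁻]^2 = (3s)^3 · (2s)^2 = 108s^5
108s^5 = 5.20×10⁻²⁴  ⇒  s^5 = 4.81×10⁻²⁶
s = (4.81×10⁻²⁶)^(1/5) = 8.64×10⁻⁶ mol L⁻¹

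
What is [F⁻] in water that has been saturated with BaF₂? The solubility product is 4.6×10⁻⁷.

9.7×10⁻³ M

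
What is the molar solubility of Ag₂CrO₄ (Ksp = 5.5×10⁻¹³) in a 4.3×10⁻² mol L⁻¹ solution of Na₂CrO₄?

1.8×10⁻⁶ M

Ag₂CrO₄(s) ⇌ 2 Ag⁺(aq) + CrO₄²⁻(aq)
The solution already contains CrO₄²⁻ at 4.3×10⁻² mol L⁻¹. Let s be the molar solubility of Ag₂CrO₄.
[CrO₄²⁻] ≈ 4.3×10⁻² mol L⁻¹ (common ion dominates); [Ag⁺] = 2s.
Ksp = [Ag⁺]^2[CrO₄²⁻] = (2s)^2(4.3×10⁻²)
(2s)^2 = 5.5×10⁻¹³ / (4.3×10⁻²) = 1.3×10⁻¹¹
s = 1.8×10⁻⁶ mol L⁻¹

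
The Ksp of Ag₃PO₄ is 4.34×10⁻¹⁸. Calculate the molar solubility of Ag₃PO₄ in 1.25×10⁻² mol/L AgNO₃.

Ag₃PO₄(s) ⇌ 3 Ag⁺(aq) + PO₄³⁻(aq)
With Ag⁺ already at 1.25×10⁻² mol/L and s small, take [Ag⁺] ≈ 1.25×10⁻² mol/L and [PO₄³⁻] = s.
Ksp = [Ag⁺]^3[PO₄³⁻] = (1.25×10⁻²)^3s
s = 4.34×10⁻¹⁸ / (1.25×10⁻²)^3 = 2.22×10⁻¹²
s = 2.22×10⁻¹² mol/L

2.22×10⁻¹² M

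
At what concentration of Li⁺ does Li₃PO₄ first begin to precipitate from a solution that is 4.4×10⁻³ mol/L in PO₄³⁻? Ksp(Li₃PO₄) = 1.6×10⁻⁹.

7.1×10⁻³ M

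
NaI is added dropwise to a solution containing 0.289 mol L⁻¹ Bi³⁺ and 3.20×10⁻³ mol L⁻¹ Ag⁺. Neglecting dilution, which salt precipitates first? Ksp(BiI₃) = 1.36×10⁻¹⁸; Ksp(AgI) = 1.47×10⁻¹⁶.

AgI

Each salt precipitates once Q = Ksp for that salt.
For BiI₃: [I⁻] = (Ksp/[Bi³⁺])^(1/3) = 1.68×10⁻⁶ mol L⁻¹
For AgI: [I⁻] = (Ksp/[Ag⁺]) = 4.59×10⁻¹⁴ mol L⁻¹
AgI requires the lower [I⁻], so it precipitates first.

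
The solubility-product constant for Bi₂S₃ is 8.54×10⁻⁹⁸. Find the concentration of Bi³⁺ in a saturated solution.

Bi₂S₃(s) ⇌ 2 Bi³⁺(aq) + 3 S²⁻(aq)
If s mol/L of Bi₂S₃ dissolves, [Bi³⁺] = 2s and [S²⁻] = 3s.
Ksp = [Bi³⁺]^2[S²⁻]^3 = (2s)^2 · (3s)^3 = 108s^5 = 8.54×10⁻⁹⁸
s = 1.51×10⁻²⁰ M
[Bi³⁺] = 2s = 3.02×10⁻²⁰ M

3.02×10⁻²⁰ M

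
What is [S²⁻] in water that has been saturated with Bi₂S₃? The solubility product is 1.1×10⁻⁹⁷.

4.8×10⁻²⁰ M

Bi₂S₃(s) ⇌ 2 Bi³⁺(aq) + 3 S²⁻(aq)
For each mole of Bi₂S₃ that dissolves per liter, [Bi³⁺] = 2s and [S²⁻] = 3s; let s denote this solubility.
Ksp = [Bi³⁺]^2[S²⁻]^3 = (2s)^2 · (3s)^3 = 108s^5 = 1.1×10⁻⁹⁷
s = 1.6×10⁻²⁰ mol/L
[S²⁻] = 3s = 4.8×10⁻²⁰ mol/L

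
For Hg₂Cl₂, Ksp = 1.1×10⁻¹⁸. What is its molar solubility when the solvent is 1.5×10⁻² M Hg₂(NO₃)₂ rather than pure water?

Hg₂Cl₂(s) ⇌ Hg₂²⁺(aq) + 2 Cl⁻(aq)
The solution already contains Hg₂²⁺ at 1.5×10⁻² M. Let s be the molar solubility of Hg₂Cl₂.
[Hg₂²⁺] ≈ 1.5×10⁻² M (common ion dominates); [Cl⁻] = 2s.
Ksp = [Hg₂²⁺][Cl⁻]^2 = (1.5×10⁻²)(2s)^2
(2s)^2 = 1.1×10⁻¹⁸ / (1.5×10⁻²) = 7.3×10⁻¹⁷
s = 4.3×10⁻⁹ M

4.3×10⁻⁹ M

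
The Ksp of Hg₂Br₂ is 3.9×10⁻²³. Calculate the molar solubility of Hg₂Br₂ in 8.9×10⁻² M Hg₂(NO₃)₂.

Hg₂Br₂(s) ⇌ Hg₂²⁺(aq) + 2 Br⁻(aq)
The solution already contains Hg₂²⁺ at 8.9×10⁻² M. Let s be the molar solubility of Hg₂Br₂.
[Hg₂²⁺] ≈ 8.9×10⁻² M (common ion dominates); [Br⁻] = 2s.
Ksp = [Hg₂²⁺][Br⁻]^2 = (8.9×10⁻²)(2s)^2
(2s)^2 = 3.9×10⁻²³ / (8.9×10⁻²) = 4.4×10⁻²²
s = 1.0×10⁻¹¹ M

1.0×10⁻¹¹ M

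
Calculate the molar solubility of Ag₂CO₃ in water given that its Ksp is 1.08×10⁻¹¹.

1.39×10⁻⁴ M

Ag₂CO₃(s) ⇌ 2 Ag⁺(aq) + CO₃²⁻(aq)
Call the molar solubility s, so that [Ag⁺] = 2s and [CO₃²⁻] = s.
Ksp = [Ag⁺]^2[CO₃²⁻] = (2s)^2 · s = 4s^3
4s^3 = 1.08×10⁻¹¹  ⇒  s^3 = 2.70×10⁻¹²
s = 1.39×10⁻⁴ mol/L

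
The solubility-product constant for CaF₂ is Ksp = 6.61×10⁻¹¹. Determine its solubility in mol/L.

CaF₂(s) ⇌ Ca²⁺(aq) + 2 F⁻(aq)
Let s be the molar solubility. Then [Ca²⁺] = s and [F⁻] = 2s.
Ksp = [Ca²⁺][F⁻]^2 = s · (2s)^2 = 4s^3
4s^3 = 6.61×10⁻¹¹  ⇒  s^3 = 1.65×10⁻¹¹
s = (1.65×10⁻¹¹)^(1/3) = 2.55×10⁻⁴ mol/L

2.55×10⁻⁴ M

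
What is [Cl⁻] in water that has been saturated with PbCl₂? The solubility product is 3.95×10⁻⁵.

PbCl₂(s) ⇌ Pb²⁺(aq) + 2 Cl⁻(aq)
With molar solubility s: [Pb²⁺] = s, [Cl⁻] = 2s.
Ksp = [Pb²⁺][Cl⁻]^2 = s · (2s)^2 = 4s^3 = 3.95×10⁻⁵
s = 2.15×10⁻² mol L⁻¹
[Cl⁻] = 2s = 4.29×10⁻² mol L⁻¹

4.29×10⁻² M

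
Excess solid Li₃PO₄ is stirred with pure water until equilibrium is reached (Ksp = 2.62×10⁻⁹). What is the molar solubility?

Li₃PO₄(s) ⇌ 3 Li⁺(aq) + PO₄³⁻(aq)
With molar solubility s: [Li⁺] = 3s, [PO₄³⁻] = s.
Ksp = [Li⁺]^3[PO₄³⁻] = (3s)^3 · s = 27s^4
27s^4 = 2.62×10⁻⁹  ⇒  s^4 = 9.70×10⁻¹¹
s = (9.70×10⁻¹¹)^(1/4) = 3.14×10⁻³ M

3.14×10⁻³ M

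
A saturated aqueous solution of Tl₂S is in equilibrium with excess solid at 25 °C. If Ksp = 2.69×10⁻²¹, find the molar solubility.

Tl₂S(s) ⇌ 2 Tl⁺(aq) + S²⁻(aq)
For each mole of Tl₂S that dissolves per liter, [Tl⁺] = 2s and [S²⁻] = s; let s denote this solubility.
Ksp = [Tl⁺]^2[S²⁻] = (2s)^2 · s = 4s^3
4s^3 = 2.69×10⁻²¹  ⇒  s^3 = 6.73×10⁻²²
s = (6.73×10⁻²²)^(1/3) = 8.76×10⁻⁸ mol L⁻¹

8.76×10⁻⁸ M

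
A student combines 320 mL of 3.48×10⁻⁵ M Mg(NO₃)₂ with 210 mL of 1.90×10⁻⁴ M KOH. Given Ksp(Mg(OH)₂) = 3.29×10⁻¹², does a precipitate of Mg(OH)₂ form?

No

Total volume after mixing = 320 + 210 = 530 mL.
[Mg²⁺] = (3.48×10⁻⁵)(320)/530 = 2.10×10⁻⁵ M
[OH⁻] = (1.90×10⁻⁴)(210)/530 = 7.53×10⁻⁵ M
Q = [Mg²⁺][OH⁻]^2 = 1.19×10⁻¹³
Q = 1.19×10⁻¹³ < Ksp = 3.29×10⁻¹², so the solution is unsaturated and no precipitate forms.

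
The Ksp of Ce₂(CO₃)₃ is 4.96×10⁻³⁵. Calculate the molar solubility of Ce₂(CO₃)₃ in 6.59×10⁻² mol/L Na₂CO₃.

2.08×10⁻¹⁶ M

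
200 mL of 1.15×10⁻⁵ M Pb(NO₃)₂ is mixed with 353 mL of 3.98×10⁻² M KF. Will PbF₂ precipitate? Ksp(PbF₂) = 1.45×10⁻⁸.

No

Total volume after mixing = 200 + 353 = 553 mL.
[Pb²⁺] = (1.15×10⁻⁵)(200)/553 = 4.16×10⁻⁶ M
[F⁻] = (3.98×10⁻²)(353)/553 = 2.54×10⁻² M
Q = [Pb²⁺][F⁻]^2 = 2.68×10⁻⁹
Since Q (2.68×10⁻⁹) is less than Ksp (1.45×10⁻⁸), no PbF₂ precipitates.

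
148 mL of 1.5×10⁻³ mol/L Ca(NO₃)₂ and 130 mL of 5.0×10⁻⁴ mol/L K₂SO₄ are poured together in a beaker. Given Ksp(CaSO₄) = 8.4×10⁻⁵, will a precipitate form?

Total volume after mixing = 148 + 130 = 278 mL.
[Ca²⁺] = (1.5×10⁻³)(148)/278 = 8.0×10⁻⁴ mol/L
[SO₄²⁻] = (5.0×10⁻⁴)(130)/278 = 2.3×10⁻⁴ mol/L
Q = [Ca²⁺][SO₄²⁻] = 1.9×10⁻⁷
Q < Ksp (1.9×10⁻⁷ vs 8.4×10⁻⁵); the solution remains unsaturated and no precipitate forms.

No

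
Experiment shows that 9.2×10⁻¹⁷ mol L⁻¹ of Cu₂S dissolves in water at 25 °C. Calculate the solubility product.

Ksp = 3.1×10⁻⁴⁸

Cu₂S(s) ⇌ 2 Cu⁺(aq) + S²⁻(aq)
For each mole of Cu₂S that dissolves per liter, [Cu⁺] = 2s and [S²⁻] = s; let s denote this solubility.
Ksp = [Cu⁺]^2[S²⁻] = (2s)^2 · s = 4s^3
Ksp = 4 × (9.2×10⁻¹⁷)^3 = 3.1×10⁻⁴⁸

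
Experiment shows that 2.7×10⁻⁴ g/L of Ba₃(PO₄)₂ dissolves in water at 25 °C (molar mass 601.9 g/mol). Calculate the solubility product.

Ksp = 2.0×10⁻³⁰

Convert to molarity: s = 2.7×10⁻⁴ / 601.9 = 4.486×10⁻⁷ mol/L
Ba₃(PO₄)₂(s) ⇌ 3 Ba²⁺(aq) + 2 PO₄³⁻(aq)
With molar solubility s: [Ba²⁺] = 3s, [PO₄³⁻] = 2s.
Ksp = [Ba²⁺]^3[PO₄³⁻]^2 = (3s)^3 · (2s)^2 = 108s^5
Ksp = 108 × (4.486×10⁻⁷)^5 = 2.0×10⁻³⁰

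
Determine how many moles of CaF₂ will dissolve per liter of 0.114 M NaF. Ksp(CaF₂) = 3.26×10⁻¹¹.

CaF₂(s) ⇌ Ca²⁺(aq) + 2 F⁻(aq)
F⁻ is already present at 0.114 M. If s mol/L of CaF₂ dissolves, [Ca²⁺] = s while [F⁻] ≈ 0.114 M.
Ksp = [Ca²⁺][F⁻]^2 = s(0.114)^2
s = 3.26×10⁻¹¹ / (0.114)^2 = 2.51×10⁻⁹
s = 2.51×10⁻⁹ M

2.51×10⁻⁹ M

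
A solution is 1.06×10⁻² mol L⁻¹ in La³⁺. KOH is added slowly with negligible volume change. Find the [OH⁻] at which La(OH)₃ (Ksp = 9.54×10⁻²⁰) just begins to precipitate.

The threshold for precipitation is Q = Ksp.
La(OH)₃(s) ⇌ La³⁺(aq) + 3 OH⁻(aq)
Ksp = [La³⁺][OH⁻]^3 = [OH⁻]^3(1.06×10⁻²)
[OH⁻]^3 = 9.54×10⁻²⁰ / (1.06×10⁻²) = 9.00×10⁻¹⁸
[OH⁻] = 2.08×10⁻⁶ mol L⁻¹

2.08×10⁻⁶ M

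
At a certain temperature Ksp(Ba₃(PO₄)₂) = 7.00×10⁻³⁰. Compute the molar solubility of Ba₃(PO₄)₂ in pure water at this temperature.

5.79×10⁻⁷ M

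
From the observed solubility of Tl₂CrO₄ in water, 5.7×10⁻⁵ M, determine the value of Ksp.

Ksp = 7.4×10⁻¹³

Tl₂CrO₄(s) ⇌ 2 Tl⁺(aq) + CrO₄²⁻(aq)
Let s be the molar solubility. Then [Tl⁺] = 2s and [CrO₄²⁻] = s.
Ksp = [Tl⁺]^2[CrO₄²⁻] = (2s)^2 · s = 4s^3
Ksp = 4 × (5.7×10⁻⁵)^3 = 7.4×10⁻¹³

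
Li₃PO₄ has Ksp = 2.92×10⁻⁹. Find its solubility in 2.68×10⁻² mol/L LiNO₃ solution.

Li₃PO₄(s) ⇌ 3 Li⁺(aq) + PO₄³⁻(aq)
Let s be the solubility of Li₃PO₄ here. The common ion gives [Li⁺] ≈ 2.68×10⁻² mol/L, and [PO₄³⁻] = s.
Ksp = [Li⁺]^3[PO₄³⁻] = (2.68×10⁻²)^3s
s = 2.92×10⁻⁹ / (2.68×10⁻²)^3 = 1.52×10⁻⁴
s = 1.52×10⁻⁴ mol/L

1.52×10⁻⁴ M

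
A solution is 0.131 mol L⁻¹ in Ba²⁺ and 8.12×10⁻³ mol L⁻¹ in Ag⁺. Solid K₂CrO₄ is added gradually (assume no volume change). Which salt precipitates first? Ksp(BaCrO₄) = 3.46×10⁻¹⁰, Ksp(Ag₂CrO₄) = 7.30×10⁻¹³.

The threshold for precipitation is Q = Ksp.
For BaCrO₄: [CrO₄²⁻] = (Ksp/[Ba²⁺]) = 2.64×10⁻⁹ mol L⁻¹
For Ag₂CrO₄: [CrO₄²⁻] = (Ksp/[Ag⁺]^2) = 1.11×10⁻⁸ mol L⁻¹
BaCrO₄ requires the lower [CrO₄²⁻], so it precipitates first.

BaCrO₄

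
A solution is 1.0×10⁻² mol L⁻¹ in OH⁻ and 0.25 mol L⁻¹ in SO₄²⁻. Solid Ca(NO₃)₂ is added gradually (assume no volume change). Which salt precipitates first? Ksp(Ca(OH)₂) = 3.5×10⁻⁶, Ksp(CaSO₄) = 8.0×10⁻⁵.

CaSO₄

Precipitation of each salt begins when its ion product equals Ksp.
For Ca(OH)₂: [Ca²⁺] = (Ksp/[OH⁻]^2) = 3.5×10⁻² mol L⁻¹
For CaSO₄: [Ca²⁺] = (Ksp/[SO₄²⁻]) = 3.2×10⁻⁴ mol L⁻¹
The smaller threshold [Ca²⁺] is reached first, so CaSO₄ precipitates first.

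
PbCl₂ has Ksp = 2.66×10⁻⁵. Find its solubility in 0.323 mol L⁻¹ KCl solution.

2.55×10⁻⁴ M

PbCl₂(s) ⇌ Pb²⁺(aq) + 2 Cl⁻(aq)
The solution already contains Cl⁻ at 0.323 mol L⁻¹. Let s be the molar solubility of PbCl₂.
[Cl⁻] ≈ 0.323 mol L⁻¹ (common ion dominates); [Pb²⁺] = s.
Ksp = [Pb²⁺][Cl⁻]^2 = s(0.323)^2
s = 2.66×10⁻⁵ / (0.323)^2 = 2.55×10⁻⁴
s = 2.55×10⁻⁴ mol L⁻¹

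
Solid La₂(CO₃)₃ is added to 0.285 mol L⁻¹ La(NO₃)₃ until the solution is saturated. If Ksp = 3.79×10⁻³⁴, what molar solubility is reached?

La₂(CO₃)₃(s) ⇌ 2 La³⁺(aq) + 3 CO₃²⁻(aq)
La³⁺ is already present at 0.285 mol L⁻¹. If s mol/L of La₂(CO₃)₃ dissolves, [CO₃²⁻] = 3s while [La³⁺] ≈ 0.285 mol L⁻¹.
Ksp = [La³⁺]^2[CO₃²⁻]^3 = (0.285)^2(3s)^3
(3s)^3 = 3.79×10⁻³⁴ / (0.285)^2 = 4.67×10⁻³³
s = 5.57×10⁻¹² mol L⁻¹

5.57×10⁻¹² M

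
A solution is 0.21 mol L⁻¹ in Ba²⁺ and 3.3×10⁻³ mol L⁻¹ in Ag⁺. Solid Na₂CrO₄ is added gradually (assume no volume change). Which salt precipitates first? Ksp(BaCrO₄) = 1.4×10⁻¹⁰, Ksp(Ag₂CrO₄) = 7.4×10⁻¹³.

BaCrO₄

Each salt precipitates once Q = Ksp for that salt.
For BaCrO₄: [CrO₄²⁻] = (Ksp/[Ba²⁺]) = 6.7×10⁻¹⁰ mol L⁻¹
For Ag₂CrO₄: [CrO₄²⁻] = (Ksp/[Ag⁺]^2) = 6.8×10⁻⁸ mol L⁻¹
BaCrO₄ requires the lower [CrO₄²⁻], so it precipitates first.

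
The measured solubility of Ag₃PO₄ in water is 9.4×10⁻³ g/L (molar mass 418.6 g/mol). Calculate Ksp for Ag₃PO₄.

s = (9.4×10⁻³ g L⁻¹)/(418.6 g mol⁻¹) = 2.246×10⁻⁵ M
Ag₃PO₄(s) ⇌ 3 Ag⁺(aq) + PO₄³⁻(aq)
With molar solubility s: [Ag⁺] = 3s, [PO₄³⁻] = s.
Ksp = [Ag⁺]^3[PO₄³⁻] = (3s)^3 · s = 27s^4
Ksp = 27 × (2.246×10⁻⁵)^4 = 6.9×10⁻¹⁸

Ksp = 6.9×10⁻¹⁸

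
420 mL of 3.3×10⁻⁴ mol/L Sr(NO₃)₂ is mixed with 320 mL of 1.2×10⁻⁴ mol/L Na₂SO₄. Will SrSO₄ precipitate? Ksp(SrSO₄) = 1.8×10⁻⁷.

Total volume after mixing = 420 + 320 = 740 mL.
[Sr²⁺] = (3.3×10⁻⁴)(420)/740 = 1.9×10⁻⁴ mol/L
[SO₄²⁻] = (1.2×10⁻⁴)(320)/740 = 5.2×10⁻⁵ mol/L
Q = [Sr²⁺][SO₄²⁻] = 9.7×10⁻⁹
Since Q (9.7×10⁻⁹) is less than Ksp (1.8×10⁻⁷), no SrSO₄ precipitates.

No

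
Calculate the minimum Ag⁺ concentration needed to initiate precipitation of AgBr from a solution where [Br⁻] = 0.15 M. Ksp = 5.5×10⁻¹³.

3.7×10⁻¹² M

A salt starts to precipitate once the ion product Q reaches its Ksp.
AgBr(s) ⇌ Ag⁺(aq) + Br⁻(aq)
Ksp = [Ag⁺][Br⁻] = [Ag⁺](0.15)
[Ag⁺] = 5.5×10⁻¹³ / (0.15) = 3.7×10⁻¹²
[Ag⁺] = 3.7×10⁻¹² M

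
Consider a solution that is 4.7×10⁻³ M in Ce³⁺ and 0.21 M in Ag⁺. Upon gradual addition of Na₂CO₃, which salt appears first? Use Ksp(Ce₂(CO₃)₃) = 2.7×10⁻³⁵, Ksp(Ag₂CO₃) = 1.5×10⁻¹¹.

Ce₂(CO₃)₃

Each salt precipitates once Q = Ksp for that salt.
For Ce₂(CO₃)₃: [CO₃²⁻] = (Ksp/[Ce³⁺]^2)^(1/3) = 1.1×10⁻¹⁰ M
For Ag₂CO₃: [CO₃²⁻] = (Ksp/[Ag⁺]^2) = 3.4×10⁻¹⁰ M
Ce₂(CO₃)₃ requires the lower [CO₃²⁻], so it precipitates first.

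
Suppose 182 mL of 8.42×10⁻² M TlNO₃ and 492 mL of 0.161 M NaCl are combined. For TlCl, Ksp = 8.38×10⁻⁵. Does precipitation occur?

The combined volume is 674 mL.
[Tl⁺] = (8.42×10⁻²)(182)/674 = 2.27×10⁻² M
[Cl⁻] = (0.161)(492)/674 = 0.118 M
Q = [Tl⁺][Cl⁻] = 2.67×10⁻³
Since Q (2.67×10⁻³) exceeds Ksp (8.38×10⁻⁵), TlCl will precipitate.

Yes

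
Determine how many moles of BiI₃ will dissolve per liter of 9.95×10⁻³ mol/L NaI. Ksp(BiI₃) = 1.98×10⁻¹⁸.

2.01×10⁻¹² M

BiI₃(s) ⇌ Bi³⁺(aq) + 3 I⁻(aq)
I⁻ is already present at 9.95×10⁻³ mol/L. If s mol/L of BiI₃ dissolves, [Bi³⁺] = s while [I⁻] ≈ 9.95×10⁻³ mol/L.
Ksp = [Bi³⁺][I⁻]^3 = s(9.95×10⁻³)^3
s = 1.98×10⁻¹⁸ / (9.95×10⁻³)^3 = 2.01×10⁻¹²
s = 2.01×10⁻¹² mol/L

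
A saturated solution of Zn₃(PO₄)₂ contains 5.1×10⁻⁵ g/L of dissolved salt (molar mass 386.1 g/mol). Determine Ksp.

Convert to molarity: s = 5.1×10⁻⁵ / 386.1 = 1.321×10⁻⁷ mol/L
Zn₃(PO₄)₂(s) ⇌ 3 Zn²⁺(aq) + 2 PO₄³⁻(aq)
Call the molar solubility s, so that [Zn²⁺] = 3s and [PO₄³⁻] = 2s.
Ksp = [Zn²⁺]^3[PO₄³⁻]^2 = (3s)^3 · (2s)^2 = 108s^5
Ksp = 108 × (1.321×10⁻⁷)^5 = 4.3×10⁻³³

Ksp = 4.3×10⁻³³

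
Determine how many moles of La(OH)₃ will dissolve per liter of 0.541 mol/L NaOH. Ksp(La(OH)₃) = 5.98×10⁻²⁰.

3.78×10⁻¹⁹ M

La(OH)₃(s) ⇌ La³⁺(aq) + 3 OH⁻(aq)
Let s be the solubility of La(OH)₃ here. The common ion gives [OH⁻] ≈ 0.541 mol/L, and [La³⁺] = s.
Ksp = [La³⁺][OH⁻]^3 = s(0.541)^3
s = 5.98×10⁻²⁰ / (0.541)^3 = 3.78×10⁻¹⁹
s = 3.78×10⁻¹⁹ mol/L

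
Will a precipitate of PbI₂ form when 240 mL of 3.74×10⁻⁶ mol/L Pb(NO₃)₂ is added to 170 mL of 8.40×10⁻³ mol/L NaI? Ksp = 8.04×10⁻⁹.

Total volume after mixing = 240 + 170 = 410 mL.
[Pb²⁺] = (3.74×10⁻⁶)(240)/410 = 2.19×10⁻⁶ mol/L
[I⁻] = (8.40×10⁻³)(170)/410 = 3.48×10⁻³ mol/L
Q = [Pb²⁺][I⁻]^2 = 2.66×10⁻¹¹
Q < Ksp (2.66×10⁻¹¹ vs 8.04×10⁻⁹); the solution remains unsaturated and no precipitate forms.

No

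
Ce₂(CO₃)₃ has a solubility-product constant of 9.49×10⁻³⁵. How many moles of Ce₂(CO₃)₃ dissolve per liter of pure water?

Ce₂(CO₃)₃(s) ⇌ 2 Ce³⁺(aq) + 3 CO₃²⁻(aq)
If s mol/L of Ce₂(CO₃)₃ dissolves, [Ce³⁺] = 2s and [CO₃²⁻] = 3s.
Ksp = [Ce³⁺]^2[CO₃²⁻]^3 = (2s)^2 · (3s)^3 = 108s^5
108s^5 = 9.49×10⁻³⁵  ⇒  s^5 = 8.79×10⁻³⁷
Taking the 5th root, s = 6.15×10⁻⁸ M.

6.15×10⁻⁸ M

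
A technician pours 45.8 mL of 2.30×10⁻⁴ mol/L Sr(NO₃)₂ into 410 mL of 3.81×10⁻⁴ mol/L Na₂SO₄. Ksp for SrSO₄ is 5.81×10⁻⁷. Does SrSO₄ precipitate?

Total volume after mixing = 45.8 + 410 = 455.8 mL.
[Sr²⁺] = (2.30×10⁻⁴)(45.8)/455.8 = 2.31×10⁻⁵ mol/L
[SO₄²⁻] = (3.81×10⁻⁴)(410)/455.8 = 3.43×10⁻⁴ mol/L
Q = [Sr²⁺][SO₄²⁻] = 7.92×10⁻⁹
Since Q (7.92×10⁻⁹) is less than Ksp (5.81×10⁻⁷), no SrSO₄ precipitates.

No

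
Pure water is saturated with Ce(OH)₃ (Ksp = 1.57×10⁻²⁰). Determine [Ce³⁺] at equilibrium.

Ce(OH)₃(s) ⇌ Ce³⁺(aq) + 3 OH⁻(aq)
Let s be the molar solubility. Then [Ce³⁺] = s and [OH⁻] = 3s.
Ksp = [Ce³⁺][OH⁻]^3 = s · (3s)^3 = 27s^4 = 1.57×10⁻²⁰
s = 4.91×10⁻⁶ M
[Ce³⁺] = s = 4.91×10⁻⁶ M

4.91×10⁻⁶ M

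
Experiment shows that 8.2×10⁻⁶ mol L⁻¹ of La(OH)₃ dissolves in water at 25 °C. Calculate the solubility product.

Ksp = 1.2×10⁻¹⁹

La(OH)₃(s) ⇌ La³⁺(aq) + 3 OH⁻(aq)
For each mole of La(OH)₃ that dissolves per liter, [La³⁺] = s and [OH⁻] = 3s; let s denote this solubility.
Ksp = [La³⁺][OH⁻]^3 = s · (3s)^3 = 27s^4
Ksp = 27 × (8.2×10⁻⁶)^4 = 1.2×10⁻¹⁹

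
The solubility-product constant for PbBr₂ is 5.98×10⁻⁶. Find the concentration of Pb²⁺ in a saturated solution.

PbBr₂(s) ⇌ Pb²⁺(aq) + 2 Br⁻(aq)
Let s be the molar solubility. Then [Pb²⁺] = s and [Br⁻] = 2s.
Ksp = [Pb²⁺][Br⁻]^2 = s · (2s)^2 = 4s^3 = 5.98×10⁻⁶
s = 1.14×10⁻² mol L⁻¹
[Pb²⁺] = s = 1.14×10⁻² mol L⁻¹

1.14×10⁻² M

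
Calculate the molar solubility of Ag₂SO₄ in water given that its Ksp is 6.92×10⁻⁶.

1.20×10⁻² M

Ag₂SO₄(s) ⇌ 2 Ag⁺(aq) + SO₄²⁻(aq)
Call the molar solubility s, so that [Ag⁺] = 2s and [SO₄²⁻] = s.
Ksp = [Ag⁺]^2[SO₄²⁻] = (2s)^2 · s = 4s^3
4s^3 = 6.92×10⁻⁶  ⇒  s^3 = 1.73×10⁻⁶
s = (1.73×10⁻⁶)^(1/3) = 1.20×10⁻² mol L⁻¹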